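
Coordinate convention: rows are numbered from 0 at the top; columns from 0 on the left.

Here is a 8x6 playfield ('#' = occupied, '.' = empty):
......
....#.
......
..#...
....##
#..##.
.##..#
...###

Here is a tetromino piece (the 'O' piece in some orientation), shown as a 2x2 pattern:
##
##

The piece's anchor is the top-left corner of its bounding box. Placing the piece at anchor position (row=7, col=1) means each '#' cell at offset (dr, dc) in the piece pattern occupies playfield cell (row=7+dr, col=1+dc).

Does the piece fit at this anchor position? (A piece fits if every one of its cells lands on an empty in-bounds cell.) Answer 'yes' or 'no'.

Answer: no

Derivation:
Check each piece cell at anchor (7, 1):
  offset (0,0) -> (7,1): empty -> OK
  offset (0,1) -> (7,2): empty -> OK
  offset (1,0) -> (8,1): out of bounds -> FAIL
  offset (1,1) -> (8,2): out of bounds -> FAIL
All cells valid: no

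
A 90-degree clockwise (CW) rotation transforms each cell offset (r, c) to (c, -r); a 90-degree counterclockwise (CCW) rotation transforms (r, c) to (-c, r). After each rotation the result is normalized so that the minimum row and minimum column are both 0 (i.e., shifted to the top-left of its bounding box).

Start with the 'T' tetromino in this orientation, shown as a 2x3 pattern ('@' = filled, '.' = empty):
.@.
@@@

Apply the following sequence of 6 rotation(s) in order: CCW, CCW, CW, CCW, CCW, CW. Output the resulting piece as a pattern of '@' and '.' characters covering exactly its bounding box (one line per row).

Answer: @@@
.@.

Derivation:
Start:
.@.
@@@
After rotation 1 (CCW):
.@
@@
.@
After rotation 2 (CCW):
@@@
.@.
After rotation 3 (CW):
.@
@@
.@
After rotation 4 (CCW):
@@@
.@.
After rotation 5 (CCW):
@.
@@
@.
After rotation 6 (CW):
@@@
.@.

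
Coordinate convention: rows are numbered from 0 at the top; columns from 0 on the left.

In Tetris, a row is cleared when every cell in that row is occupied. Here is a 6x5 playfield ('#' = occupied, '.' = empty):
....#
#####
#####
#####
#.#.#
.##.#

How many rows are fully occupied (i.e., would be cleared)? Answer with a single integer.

Check each row:
  row 0: 4 empty cells -> not full
  row 1: 0 empty cells -> FULL (clear)
  row 2: 0 empty cells -> FULL (clear)
  row 3: 0 empty cells -> FULL (clear)
  row 4: 2 empty cells -> not full
  row 5: 2 empty cells -> not full
Total rows cleared: 3

Answer: 3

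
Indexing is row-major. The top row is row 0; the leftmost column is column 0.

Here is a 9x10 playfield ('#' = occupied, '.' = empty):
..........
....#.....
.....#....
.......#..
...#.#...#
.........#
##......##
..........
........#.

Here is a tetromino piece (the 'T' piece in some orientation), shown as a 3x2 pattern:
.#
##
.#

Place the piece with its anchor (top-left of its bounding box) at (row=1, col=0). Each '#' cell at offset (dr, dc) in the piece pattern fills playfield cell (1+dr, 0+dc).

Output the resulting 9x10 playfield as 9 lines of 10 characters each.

Answer: ..........
.#..#.....
##...#....
.#.....#..
...#.#...#
.........#
##......##
..........
........#.

Derivation:
Fill (1+0,0+1) = (1,1)
Fill (1+1,0+0) = (2,0)
Fill (1+1,0+1) = (2,1)
Fill (1+2,0+1) = (3,1)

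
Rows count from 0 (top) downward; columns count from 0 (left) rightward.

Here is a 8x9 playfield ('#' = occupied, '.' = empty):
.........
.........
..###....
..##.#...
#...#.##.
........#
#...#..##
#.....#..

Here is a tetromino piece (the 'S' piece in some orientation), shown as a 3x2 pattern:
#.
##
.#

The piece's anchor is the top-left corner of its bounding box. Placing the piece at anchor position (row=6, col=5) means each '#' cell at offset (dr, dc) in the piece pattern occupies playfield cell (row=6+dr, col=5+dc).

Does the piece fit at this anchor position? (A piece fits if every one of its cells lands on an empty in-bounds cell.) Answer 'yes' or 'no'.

Check each piece cell at anchor (6, 5):
  offset (0,0) -> (6,5): empty -> OK
  offset (1,0) -> (7,5): empty -> OK
  offset (1,1) -> (7,6): occupied ('#') -> FAIL
  offset (2,1) -> (8,6): out of bounds -> FAIL
All cells valid: no

Answer: no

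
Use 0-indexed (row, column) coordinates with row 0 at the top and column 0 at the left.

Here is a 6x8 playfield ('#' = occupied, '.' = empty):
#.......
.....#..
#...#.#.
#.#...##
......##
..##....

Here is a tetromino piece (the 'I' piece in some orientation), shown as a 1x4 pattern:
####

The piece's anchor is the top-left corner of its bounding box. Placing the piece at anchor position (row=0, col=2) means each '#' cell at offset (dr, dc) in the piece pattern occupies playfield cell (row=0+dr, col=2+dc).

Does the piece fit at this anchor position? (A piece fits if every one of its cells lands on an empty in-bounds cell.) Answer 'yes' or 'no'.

Check each piece cell at anchor (0, 2):
  offset (0,0) -> (0,2): empty -> OK
  offset (0,1) -> (0,3): empty -> OK
  offset (0,2) -> (0,4): empty -> OK
  offset (0,3) -> (0,5): empty -> OK
All cells valid: yes

Answer: yes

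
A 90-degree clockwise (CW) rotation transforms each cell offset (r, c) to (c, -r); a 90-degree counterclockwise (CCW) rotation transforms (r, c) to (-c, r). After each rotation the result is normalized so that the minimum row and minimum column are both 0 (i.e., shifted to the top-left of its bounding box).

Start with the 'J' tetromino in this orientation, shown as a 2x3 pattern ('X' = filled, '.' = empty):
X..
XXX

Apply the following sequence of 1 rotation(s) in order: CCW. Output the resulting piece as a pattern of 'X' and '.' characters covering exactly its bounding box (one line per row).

Start:
X..
XXX
After rotation 1 (CCW):
.X
.X
XX

Answer: .X
.X
XX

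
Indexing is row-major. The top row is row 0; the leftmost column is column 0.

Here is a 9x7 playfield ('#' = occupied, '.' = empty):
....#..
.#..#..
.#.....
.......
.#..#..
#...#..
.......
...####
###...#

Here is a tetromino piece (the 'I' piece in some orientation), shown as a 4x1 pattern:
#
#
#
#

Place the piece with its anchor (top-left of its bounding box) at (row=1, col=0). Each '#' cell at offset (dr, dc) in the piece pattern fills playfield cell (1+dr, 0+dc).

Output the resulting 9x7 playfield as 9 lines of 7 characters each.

Fill (1+0,0+0) = (1,0)
Fill (1+1,0+0) = (2,0)
Fill (1+2,0+0) = (3,0)
Fill (1+3,0+0) = (4,0)

Answer: ....#..
##..#..
##.....
#......
##..#..
#...#..
.......
...####
###...#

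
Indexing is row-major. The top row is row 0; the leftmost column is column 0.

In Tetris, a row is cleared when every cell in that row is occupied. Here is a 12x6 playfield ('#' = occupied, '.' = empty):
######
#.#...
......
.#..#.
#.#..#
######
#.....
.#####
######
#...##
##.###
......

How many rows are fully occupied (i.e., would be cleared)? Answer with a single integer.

Answer: 3

Derivation:
Check each row:
  row 0: 0 empty cells -> FULL (clear)
  row 1: 4 empty cells -> not full
  row 2: 6 empty cells -> not full
  row 3: 4 empty cells -> not full
  row 4: 3 empty cells -> not full
  row 5: 0 empty cells -> FULL (clear)
  row 6: 5 empty cells -> not full
  row 7: 1 empty cell -> not full
  row 8: 0 empty cells -> FULL (clear)
  row 9: 3 empty cells -> not full
  row 10: 1 empty cell -> not full
  row 11: 6 empty cells -> not full
Total rows cleared: 3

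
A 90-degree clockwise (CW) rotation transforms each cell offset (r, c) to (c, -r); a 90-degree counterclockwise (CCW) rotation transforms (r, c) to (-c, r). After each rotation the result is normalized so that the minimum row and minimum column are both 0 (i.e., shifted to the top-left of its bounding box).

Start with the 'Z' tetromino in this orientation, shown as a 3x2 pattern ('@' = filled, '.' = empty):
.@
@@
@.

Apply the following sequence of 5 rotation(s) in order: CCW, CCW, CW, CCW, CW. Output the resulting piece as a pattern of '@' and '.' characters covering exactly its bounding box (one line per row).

Answer: @@.
.@@

Derivation:
Start:
.@
@@
@.
After rotation 1 (CCW):
@@.
.@@
After rotation 2 (CCW):
.@
@@
@.
After rotation 3 (CW):
@@.
.@@
After rotation 4 (CCW):
.@
@@
@.
After rotation 5 (CW):
@@.
.@@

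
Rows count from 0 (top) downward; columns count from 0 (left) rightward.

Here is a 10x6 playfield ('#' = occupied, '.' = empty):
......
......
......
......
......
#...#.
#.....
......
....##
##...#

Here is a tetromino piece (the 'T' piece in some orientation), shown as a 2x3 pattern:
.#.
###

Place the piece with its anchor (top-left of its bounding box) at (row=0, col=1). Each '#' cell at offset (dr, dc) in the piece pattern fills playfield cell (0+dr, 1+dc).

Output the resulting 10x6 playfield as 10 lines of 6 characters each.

Answer: ..#...
.###..
......
......
......
#...#.
#.....
......
....##
##...#

Derivation:
Fill (0+0,1+1) = (0,2)
Fill (0+1,1+0) = (1,1)
Fill (0+1,1+1) = (1,2)
Fill (0+1,1+2) = (1,3)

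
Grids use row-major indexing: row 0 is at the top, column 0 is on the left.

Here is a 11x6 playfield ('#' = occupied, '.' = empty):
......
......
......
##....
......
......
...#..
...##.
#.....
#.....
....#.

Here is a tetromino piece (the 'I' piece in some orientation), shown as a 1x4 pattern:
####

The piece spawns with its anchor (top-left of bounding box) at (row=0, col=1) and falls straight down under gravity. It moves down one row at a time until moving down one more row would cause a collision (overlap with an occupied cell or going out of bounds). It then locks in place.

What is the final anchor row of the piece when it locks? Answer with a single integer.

Answer: 2

Derivation:
Spawn at (row=0, col=1). Try each row:
  row 0: fits
  row 1: fits
  row 2: fits
  row 3: blocked -> lock at row 2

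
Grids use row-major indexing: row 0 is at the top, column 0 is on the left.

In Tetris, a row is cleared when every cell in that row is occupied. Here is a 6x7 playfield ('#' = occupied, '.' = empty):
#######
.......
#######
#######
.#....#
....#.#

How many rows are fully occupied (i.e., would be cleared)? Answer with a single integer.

Answer: 3

Derivation:
Check each row:
  row 0: 0 empty cells -> FULL (clear)
  row 1: 7 empty cells -> not full
  row 2: 0 empty cells -> FULL (clear)
  row 3: 0 empty cells -> FULL (clear)
  row 4: 5 empty cells -> not full
  row 5: 5 empty cells -> not full
Total rows cleared: 3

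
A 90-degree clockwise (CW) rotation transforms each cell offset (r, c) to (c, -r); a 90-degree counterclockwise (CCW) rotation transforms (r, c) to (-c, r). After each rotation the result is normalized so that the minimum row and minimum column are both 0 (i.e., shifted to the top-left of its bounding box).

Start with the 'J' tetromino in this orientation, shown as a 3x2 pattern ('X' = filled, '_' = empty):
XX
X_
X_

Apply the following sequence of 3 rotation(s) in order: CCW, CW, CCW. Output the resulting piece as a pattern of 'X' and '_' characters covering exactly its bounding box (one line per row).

Start:
XX
X_
X_
After rotation 1 (CCW):
X__
XXX
After rotation 2 (CW):
XX
X_
X_
After rotation 3 (CCW):
X__
XXX

Answer: X__
XXX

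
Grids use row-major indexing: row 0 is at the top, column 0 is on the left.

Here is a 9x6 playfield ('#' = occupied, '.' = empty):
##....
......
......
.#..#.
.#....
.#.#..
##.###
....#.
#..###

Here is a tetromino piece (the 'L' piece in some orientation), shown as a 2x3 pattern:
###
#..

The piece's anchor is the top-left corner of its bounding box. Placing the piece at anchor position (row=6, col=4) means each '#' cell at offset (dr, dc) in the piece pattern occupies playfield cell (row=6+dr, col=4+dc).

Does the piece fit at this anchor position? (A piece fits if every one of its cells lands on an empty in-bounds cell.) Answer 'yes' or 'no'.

Answer: no

Derivation:
Check each piece cell at anchor (6, 4):
  offset (0,0) -> (6,4): occupied ('#') -> FAIL
  offset (0,1) -> (6,5): occupied ('#') -> FAIL
  offset (0,2) -> (6,6): out of bounds -> FAIL
  offset (1,0) -> (7,4): occupied ('#') -> FAIL
All cells valid: no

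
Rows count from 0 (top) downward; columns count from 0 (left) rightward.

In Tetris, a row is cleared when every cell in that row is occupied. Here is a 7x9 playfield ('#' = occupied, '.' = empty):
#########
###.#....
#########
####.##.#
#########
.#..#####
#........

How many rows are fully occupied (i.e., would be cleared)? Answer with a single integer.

Check each row:
  row 0: 0 empty cells -> FULL (clear)
  row 1: 5 empty cells -> not full
  row 2: 0 empty cells -> FULL (clear)
  row 3: 2 empty cells -> not full
  row 4: 0 empty cells -> FULL (clear)
  row 5: 3 empty cells -> not full
  row 6: 8 empty cells -> not full
Total rows cleared: 3

Answer: 3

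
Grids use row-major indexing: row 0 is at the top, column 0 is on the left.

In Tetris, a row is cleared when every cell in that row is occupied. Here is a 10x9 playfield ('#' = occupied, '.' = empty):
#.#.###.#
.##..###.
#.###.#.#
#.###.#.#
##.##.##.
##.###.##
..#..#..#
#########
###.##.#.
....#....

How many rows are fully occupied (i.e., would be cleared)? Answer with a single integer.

Answer: 1

Derivation:
Check each row:
  row 0: 3 empty cells -> not full
  row 1: 4 empty cells -> not full
  row 2: 3 empty cells -> not full
  row 3: 3 empty cells -> not full
  row 4: 3 empty cells -> not full
  row 5: 2 empty cells -> not full
  row 6: 6 empty cells -> not full
  row 7: 0 empty cells -> FULL (clear)
  row 8: 3 empty cells -> not full
  row 9: 8 empty cells -> not full
Total rows cleared: 1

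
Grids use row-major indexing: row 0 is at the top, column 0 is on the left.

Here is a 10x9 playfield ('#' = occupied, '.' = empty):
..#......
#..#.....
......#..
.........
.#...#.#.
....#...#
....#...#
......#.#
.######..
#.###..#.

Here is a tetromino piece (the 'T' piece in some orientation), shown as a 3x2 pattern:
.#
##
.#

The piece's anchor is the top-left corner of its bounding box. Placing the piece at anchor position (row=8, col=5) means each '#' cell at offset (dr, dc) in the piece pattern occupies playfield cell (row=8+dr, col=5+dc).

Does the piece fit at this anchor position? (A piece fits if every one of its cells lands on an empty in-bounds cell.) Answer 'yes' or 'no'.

Answer: no

Derivation:
Check each piece cell at anchor (8, 5):
  offset (0,1) -> (8,6): occupied ('#') -> FAIL
  offset (1,0) -> (9,5): empty -> OK
  offset (1,1) -> (9,6): empty -> OK
  offset (2,1) -> (10,6): out of bounds -> FAIL
All cells valid: no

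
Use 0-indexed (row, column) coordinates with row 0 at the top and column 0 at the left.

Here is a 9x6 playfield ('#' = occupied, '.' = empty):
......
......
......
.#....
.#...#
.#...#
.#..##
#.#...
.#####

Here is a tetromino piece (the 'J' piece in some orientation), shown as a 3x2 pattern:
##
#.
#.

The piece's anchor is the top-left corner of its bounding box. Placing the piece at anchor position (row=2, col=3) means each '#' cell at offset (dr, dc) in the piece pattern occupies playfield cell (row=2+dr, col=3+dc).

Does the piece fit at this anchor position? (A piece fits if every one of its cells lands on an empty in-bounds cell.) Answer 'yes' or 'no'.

Check each piece cell at anchor (2, 3):
  offset (0,0) -> (2,3): empty -> OK
  offset (0,1) -> (2,4): empty -> OK
  offset (1,0) -> (3,3): empty -> OK
  offset (2,0) -> (4,3): empty -> OK
All cells valid: yes

Answer: yes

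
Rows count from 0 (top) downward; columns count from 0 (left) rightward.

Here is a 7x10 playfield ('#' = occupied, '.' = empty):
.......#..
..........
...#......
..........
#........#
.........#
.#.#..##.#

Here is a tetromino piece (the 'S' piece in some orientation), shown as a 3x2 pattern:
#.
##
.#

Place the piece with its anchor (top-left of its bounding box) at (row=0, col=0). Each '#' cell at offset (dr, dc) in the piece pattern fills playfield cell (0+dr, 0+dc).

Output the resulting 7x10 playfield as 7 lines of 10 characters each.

Answer: #......#..
##........
.#.#......
..........
#........#
.........#
.#.#..##.#

Derivation:
Fill (0+0,0+0) = (0,0)
Fill (0+1,0+0) = (1,0)
Fill (0+1,0+1) = (1,1)
Fill (0+2,0+1) = (2,1)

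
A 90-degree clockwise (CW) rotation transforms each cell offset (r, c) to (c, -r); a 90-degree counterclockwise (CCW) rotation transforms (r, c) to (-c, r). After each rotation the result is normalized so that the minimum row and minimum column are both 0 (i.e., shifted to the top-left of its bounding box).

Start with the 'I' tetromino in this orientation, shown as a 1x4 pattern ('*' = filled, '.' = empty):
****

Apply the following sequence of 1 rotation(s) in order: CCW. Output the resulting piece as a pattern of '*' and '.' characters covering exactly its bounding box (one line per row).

Answer: *
*
*
*

Derivation:
Start:
****
After rotation 1 (CCW):
*
*
*
*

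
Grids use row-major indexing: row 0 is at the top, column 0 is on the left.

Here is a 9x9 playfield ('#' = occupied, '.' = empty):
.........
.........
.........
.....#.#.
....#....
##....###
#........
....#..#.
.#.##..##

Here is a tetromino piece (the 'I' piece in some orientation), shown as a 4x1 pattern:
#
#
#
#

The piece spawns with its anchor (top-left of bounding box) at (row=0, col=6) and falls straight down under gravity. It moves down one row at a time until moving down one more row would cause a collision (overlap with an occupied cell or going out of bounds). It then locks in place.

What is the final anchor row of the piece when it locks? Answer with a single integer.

Spawn at (row=0, col=6). Try each row:
  row 0: fits
  row 1: fits
  row 2: blocked -> lock at row 1

Answer: 1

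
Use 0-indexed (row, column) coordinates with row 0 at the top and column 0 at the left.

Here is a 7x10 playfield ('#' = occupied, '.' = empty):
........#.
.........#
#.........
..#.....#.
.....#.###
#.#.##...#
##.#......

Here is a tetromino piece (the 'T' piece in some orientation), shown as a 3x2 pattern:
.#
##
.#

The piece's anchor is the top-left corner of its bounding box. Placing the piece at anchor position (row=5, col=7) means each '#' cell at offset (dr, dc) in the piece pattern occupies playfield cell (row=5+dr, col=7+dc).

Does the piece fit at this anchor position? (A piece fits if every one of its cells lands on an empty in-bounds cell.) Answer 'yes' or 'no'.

Check each piece cell at anchor (5, 7):
  offset (0,1) -> (5,8): empty -> OK
  offset (1,0) -> (6,7): empty -> OK
  offset (1,1) -> (6,8): empty -> OK
  offset (2,1) -> (7,8): out of bounds -> FAIL
All cells valid: no

Answer: no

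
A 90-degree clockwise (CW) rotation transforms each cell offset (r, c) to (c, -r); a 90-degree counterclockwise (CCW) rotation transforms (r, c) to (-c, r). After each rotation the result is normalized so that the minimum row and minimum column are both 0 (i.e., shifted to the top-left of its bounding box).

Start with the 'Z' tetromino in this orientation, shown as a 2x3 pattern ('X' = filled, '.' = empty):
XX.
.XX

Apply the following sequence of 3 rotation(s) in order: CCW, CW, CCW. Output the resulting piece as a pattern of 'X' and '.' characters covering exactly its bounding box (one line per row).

Answer: .X
XX
X.

Derivation:
Start:
XX.
.XX
After rotation 1 (CCW):
.X
XX
X.
After rotation 2 (CW):
XX.
.XX
After rotation 3 (CCW):
.X
XX
X.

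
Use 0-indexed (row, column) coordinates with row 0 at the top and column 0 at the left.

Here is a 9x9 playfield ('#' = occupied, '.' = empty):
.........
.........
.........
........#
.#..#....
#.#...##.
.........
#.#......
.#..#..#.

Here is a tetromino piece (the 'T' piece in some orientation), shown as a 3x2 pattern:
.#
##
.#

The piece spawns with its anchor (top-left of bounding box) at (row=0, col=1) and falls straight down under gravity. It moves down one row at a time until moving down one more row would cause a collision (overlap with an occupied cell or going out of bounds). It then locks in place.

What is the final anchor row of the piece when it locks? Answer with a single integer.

Answer: 2

Derivation:
Spawn at (row=0, col=1). Try each row:
  row 0: fits
  row 1: fits
  row 2: fits
  row 3: blocked -> lock at row 2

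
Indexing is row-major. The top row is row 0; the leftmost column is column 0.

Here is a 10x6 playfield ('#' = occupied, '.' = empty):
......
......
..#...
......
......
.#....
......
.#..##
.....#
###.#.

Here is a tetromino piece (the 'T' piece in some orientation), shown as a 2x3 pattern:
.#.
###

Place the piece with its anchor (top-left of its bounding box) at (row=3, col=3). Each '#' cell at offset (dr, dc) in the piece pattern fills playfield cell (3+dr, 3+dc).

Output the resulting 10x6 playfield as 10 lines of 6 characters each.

Answer: ......
......
..#...
....#.
...###
.#....
......
.#..##
.....#
###.#.

Derivation:
Fill (3+0,3+1) = (3,4)
Fill (3+1,3+0) = (4,3)
Fill (3+1,3+1) = (4,4)
Fill (3+1,3+2) = (4,5)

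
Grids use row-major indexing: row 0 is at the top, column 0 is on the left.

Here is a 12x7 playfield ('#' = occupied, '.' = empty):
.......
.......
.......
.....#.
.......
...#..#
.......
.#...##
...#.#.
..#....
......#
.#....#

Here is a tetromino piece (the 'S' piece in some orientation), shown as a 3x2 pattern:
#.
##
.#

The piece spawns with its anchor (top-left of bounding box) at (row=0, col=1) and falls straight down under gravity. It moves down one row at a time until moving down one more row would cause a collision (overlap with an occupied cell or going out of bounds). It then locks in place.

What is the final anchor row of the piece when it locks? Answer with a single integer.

Spawn at (row=0, col=1). Try each row:
  row 0: fits
  row 1: fits
  row 2: fits
  row 3: fits
  row 4: fits
  row 5: fits
  row 6: blocked -> lock at row 5

Answer: 5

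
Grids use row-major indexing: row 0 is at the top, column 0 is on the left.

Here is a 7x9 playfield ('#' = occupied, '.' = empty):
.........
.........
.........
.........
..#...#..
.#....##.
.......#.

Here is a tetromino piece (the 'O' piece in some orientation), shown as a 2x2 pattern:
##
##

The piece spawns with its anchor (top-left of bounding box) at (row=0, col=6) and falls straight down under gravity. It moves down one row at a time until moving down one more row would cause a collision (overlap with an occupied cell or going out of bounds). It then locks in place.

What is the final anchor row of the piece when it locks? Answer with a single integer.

Spawn at (row=0, col=6). Try each row:
  row 0: fits
  row 1: fits
  row 2: fits
  row 3: blocked -> lock at row 2

Answer: 2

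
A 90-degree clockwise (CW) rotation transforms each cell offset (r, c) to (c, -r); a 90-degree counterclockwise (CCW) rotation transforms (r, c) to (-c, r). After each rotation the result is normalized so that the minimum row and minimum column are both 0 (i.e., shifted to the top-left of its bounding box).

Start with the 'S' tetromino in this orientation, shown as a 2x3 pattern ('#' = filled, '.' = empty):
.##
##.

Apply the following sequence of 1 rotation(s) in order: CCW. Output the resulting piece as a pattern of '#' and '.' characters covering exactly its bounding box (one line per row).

Start:
.##
##.
After rotation 1 (CCW):
#.
##
.#

Answer: #.
##
.#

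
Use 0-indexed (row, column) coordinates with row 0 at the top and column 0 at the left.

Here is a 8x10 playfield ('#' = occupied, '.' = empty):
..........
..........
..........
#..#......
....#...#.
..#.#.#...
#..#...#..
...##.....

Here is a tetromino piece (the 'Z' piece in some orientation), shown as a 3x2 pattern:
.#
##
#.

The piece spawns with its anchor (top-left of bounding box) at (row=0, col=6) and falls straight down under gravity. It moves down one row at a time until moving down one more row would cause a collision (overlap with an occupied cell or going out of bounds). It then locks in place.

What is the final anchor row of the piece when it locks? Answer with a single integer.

Answer: 2

Derivation:
Spawn at (row=0, col=6). Try each row:
  row 0: fits
  row 1: fits
  row 2: fits
  row 3: blocked -> lock at row 2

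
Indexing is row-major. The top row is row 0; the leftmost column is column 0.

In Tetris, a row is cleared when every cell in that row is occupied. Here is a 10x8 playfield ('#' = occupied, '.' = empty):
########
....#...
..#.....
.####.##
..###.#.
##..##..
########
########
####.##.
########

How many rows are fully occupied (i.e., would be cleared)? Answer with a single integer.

Answer: 4

Derivation:
Check each row:
  row 0: 0 empty cells -> FULL (clear)
  row 1: 7 empty cells -> not full
  row 2: 7 empty cells -> not full
  row 3: 2 empty cells -> not full
  row 4: 4 empty cells -> not full
  row 5: 4 empty cells -> not full
  row 6: 0 empty cells -> FULL (clear)
  row 7: 0 empty cells -> FULL (clear)
  row 8: 2 empty cells -> not full
  row 9: 0 empty cells -> FULL (clear)
Total rows cleared: 4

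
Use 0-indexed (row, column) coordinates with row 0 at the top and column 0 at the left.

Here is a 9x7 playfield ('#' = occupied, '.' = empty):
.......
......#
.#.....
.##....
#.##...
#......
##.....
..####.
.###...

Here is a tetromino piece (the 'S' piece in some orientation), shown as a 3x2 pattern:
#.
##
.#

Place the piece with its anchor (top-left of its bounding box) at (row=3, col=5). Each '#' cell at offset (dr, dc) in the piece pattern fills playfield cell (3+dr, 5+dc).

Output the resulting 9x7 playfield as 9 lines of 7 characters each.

Fill (3+0,5+0) = (3,5)
Fill (3+1,5+0) = (4,5)
Fill (3+1,5+1) = (4,6)
Fill (3+2,5+1) = (5,6)

Answer: .......
......#
.#.....
.##..#.
#.##.##
#.....#
##.....
..####.
.###...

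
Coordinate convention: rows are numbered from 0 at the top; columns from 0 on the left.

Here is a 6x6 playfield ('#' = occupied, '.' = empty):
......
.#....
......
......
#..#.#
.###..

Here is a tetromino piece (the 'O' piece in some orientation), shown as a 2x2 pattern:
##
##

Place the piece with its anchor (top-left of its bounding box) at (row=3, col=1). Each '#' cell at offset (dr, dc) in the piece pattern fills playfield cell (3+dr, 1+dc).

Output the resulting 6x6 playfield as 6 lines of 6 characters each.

Answer: ......
.#....
......
.##...
####.#
.###..

Derivation:
Fill (3+0,1+0) = (3,1)
Fill (3+0,1+1) = (3,2)
Fill (3+1,1+0) = (4,1)
Fill (3+1,1+1) = (4,2)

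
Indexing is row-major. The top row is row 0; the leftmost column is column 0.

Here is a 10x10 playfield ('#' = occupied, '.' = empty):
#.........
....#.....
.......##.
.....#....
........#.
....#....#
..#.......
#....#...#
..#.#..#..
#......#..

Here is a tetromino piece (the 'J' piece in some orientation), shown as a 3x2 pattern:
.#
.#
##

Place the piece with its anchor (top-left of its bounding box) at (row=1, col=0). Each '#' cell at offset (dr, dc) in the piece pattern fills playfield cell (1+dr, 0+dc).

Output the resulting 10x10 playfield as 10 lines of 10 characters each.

Fill (1+0,0+1) = (1,1)
Fill (1+1,0+1) = (2,1)
Fill (1+2,0+0) = (3,0)
Fill (1+2,0+1) = (3,1)

Answer: #.........
.#..#.....
.#.....##.
##...#....
........#.
....#....#
..#.......
#....#...#
..#.#..#..
#......#..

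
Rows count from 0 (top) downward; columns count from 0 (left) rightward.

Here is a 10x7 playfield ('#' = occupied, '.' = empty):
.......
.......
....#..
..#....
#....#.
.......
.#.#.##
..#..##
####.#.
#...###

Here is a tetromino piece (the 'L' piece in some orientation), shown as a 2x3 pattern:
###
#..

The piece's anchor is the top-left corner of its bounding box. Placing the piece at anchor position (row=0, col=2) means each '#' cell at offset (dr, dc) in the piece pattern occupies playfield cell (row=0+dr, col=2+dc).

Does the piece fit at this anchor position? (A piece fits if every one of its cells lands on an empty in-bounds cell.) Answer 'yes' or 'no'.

Answer: yes

Derivation:
Check each piece cell at anchor (0, 2):
  offset (0,0) -> (0,2): empty -> OK
  offset (0,1) -> (0,3): empty -> OK
  offset (0,2) -> (0,4): empty -> OK
  offset (1,0) -> (1,2): empty -> OK
All cells valid: yes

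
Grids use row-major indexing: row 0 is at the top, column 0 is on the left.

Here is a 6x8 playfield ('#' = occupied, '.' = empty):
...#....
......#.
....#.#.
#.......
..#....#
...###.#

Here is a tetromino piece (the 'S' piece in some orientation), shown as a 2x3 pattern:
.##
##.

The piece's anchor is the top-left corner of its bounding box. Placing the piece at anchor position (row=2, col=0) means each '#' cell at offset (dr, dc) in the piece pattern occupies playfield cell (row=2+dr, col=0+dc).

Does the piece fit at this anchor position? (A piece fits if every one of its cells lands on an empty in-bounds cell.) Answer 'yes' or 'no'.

Check each piece cell at anchor (2, 0):
  offset (0,1) -> (2,1): empty -> OK
  offset (0,2) -> (2,2): empty -> OK
  offset (1,0) -> (3,0): occupied ('#') -> FAIL
  offset (1,1) -> (3,1): empty -> OK
All cells valid: no

Answer: no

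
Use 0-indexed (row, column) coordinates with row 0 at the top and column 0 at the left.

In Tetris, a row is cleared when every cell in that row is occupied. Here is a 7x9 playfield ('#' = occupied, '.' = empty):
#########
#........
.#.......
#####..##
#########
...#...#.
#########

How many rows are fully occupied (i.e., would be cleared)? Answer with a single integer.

Answer: 3

Derivation:
Check each row:
  row 0: 0 empty cells -> FULL (clear)
  row 1: 8 empty cells -> not full
  row 2: 8 empty cells -> not full
  row 3: 2 empty cells -> not full
  row 4: 0 empty cells -> FULL (clear)
  row 5: 7 empty cells -> not full
  row 6: 0 empty cells -> FULL (clear)
Total rows cleared: 3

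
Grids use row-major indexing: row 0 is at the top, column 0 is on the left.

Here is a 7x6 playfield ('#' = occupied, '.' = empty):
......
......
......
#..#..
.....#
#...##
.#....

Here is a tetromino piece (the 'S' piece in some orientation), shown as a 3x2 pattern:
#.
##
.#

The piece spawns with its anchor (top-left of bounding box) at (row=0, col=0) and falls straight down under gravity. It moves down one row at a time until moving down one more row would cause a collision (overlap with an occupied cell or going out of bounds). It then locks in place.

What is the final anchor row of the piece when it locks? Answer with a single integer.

Answer: 1

Derivation:
Spawn at (row=0, col=0). Try each row:
  row 0: fits
  row 1: fits
  row 2: blocked -> lock at row 1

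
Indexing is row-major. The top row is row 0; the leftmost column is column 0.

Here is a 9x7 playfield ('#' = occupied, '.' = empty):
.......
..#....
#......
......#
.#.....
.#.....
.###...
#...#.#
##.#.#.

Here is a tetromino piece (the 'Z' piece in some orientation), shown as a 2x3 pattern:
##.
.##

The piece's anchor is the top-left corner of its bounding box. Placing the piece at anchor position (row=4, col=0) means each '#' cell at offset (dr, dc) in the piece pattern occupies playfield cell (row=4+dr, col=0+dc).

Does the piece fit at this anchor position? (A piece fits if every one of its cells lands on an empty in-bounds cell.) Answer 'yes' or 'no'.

Check each piece cell at anchor (4, 0):
  offset (0,0) -> (4,0): empty -> OK
  offset (0,1) -> (4,1): occupied ('#') -> FAIL
  offset (1,1) -> (5,1): occupied ('#') -> FAIL
  offset (1,2) -> (5,2): empty -> OK
All cells valid: no

Answer: no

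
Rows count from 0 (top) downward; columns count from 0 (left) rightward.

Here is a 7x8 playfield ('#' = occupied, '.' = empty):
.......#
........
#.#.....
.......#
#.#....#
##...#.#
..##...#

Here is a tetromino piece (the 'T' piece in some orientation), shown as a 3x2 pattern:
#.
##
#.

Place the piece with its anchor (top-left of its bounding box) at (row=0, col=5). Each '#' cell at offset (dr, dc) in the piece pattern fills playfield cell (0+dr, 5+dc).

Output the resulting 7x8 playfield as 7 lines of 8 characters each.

Answer: .....#.#
.....##.
#.#..#..
.......#
#.#....#
##...#.#
..##...#

Derivation:
Fill (0+0,5+0) = (0,5)
Fill (0+1,5+0) = (1,5)
Fill (0+1,5+1) = (1,6)
Fill (0+2,5+0) = (2,5)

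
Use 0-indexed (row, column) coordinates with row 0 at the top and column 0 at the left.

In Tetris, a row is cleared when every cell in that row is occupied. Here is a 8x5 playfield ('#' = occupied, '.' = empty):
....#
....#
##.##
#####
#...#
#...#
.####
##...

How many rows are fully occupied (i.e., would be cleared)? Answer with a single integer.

Check each row:
  row 0: 4 empty cells -> not full
  row 1: 4 empty cells -> not full
  row 2: 1 empty cell -> not full
  row 3: 0 empty cells -> FULL (clear)
  row 4: 3 empty cells -> not full
  row 5: 3 empty cells -> not full
  row 6: 1 empty cell -> not full
  row 7: 3 empty cells -> not full
Total rows cleared: 1

Answer: 1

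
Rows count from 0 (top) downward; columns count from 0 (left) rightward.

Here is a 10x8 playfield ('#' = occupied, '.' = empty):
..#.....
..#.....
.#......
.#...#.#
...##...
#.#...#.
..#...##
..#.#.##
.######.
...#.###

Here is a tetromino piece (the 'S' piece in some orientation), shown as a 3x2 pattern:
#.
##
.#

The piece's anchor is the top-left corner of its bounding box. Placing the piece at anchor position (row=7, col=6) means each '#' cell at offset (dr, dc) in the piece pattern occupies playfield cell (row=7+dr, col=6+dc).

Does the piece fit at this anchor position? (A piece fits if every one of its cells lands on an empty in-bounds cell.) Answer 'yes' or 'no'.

Check each piece cell at anchor (7, 6):
  offset (0,0) -> (7,6): occupied ('#') -> FAIL
  offset (1,0) -> (8,6): occupied ('#') -> FAIL
  offset (1,1) -> (8,7): empty -> OK
  offset (2,1) -> (9,7): occupied ('#') -> FAIL
All cells valid: no

Answer: no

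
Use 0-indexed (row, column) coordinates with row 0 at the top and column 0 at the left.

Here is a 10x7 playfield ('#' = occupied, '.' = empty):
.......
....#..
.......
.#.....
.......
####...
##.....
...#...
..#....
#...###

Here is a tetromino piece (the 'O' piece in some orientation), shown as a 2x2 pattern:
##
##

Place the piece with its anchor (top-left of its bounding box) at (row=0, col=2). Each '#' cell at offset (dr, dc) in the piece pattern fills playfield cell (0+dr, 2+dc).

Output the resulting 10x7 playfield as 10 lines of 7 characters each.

Answer: ..##...
..###..
.......
.#.....
.......
####...
##.....
...#...
..#....
#...###

Derivation:
Fill (0+0,2+0) = (0,2)
Fill (0+0,2+1) = (0,3)
Fill (0+1,2+0) = (1,2)
Fill (0+1,2+1) = (1,3)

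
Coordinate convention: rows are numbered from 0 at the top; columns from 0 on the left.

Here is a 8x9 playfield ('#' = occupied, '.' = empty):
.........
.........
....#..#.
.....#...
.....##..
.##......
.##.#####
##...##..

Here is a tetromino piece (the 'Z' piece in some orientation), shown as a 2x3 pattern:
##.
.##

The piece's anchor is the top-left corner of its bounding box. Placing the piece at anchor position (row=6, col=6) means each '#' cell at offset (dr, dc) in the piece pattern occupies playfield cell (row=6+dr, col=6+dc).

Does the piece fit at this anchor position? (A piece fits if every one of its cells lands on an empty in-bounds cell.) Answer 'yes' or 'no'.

Check each piece cell at anchor (6, 6):
  offset (0,0) -> (6,6): occupied ('#') -> FAIL
  offset (0,1) -> (6,7): occupied ('#') -> FAIL
  offset (1,1) -> (7,7): empty -> OK
  offset (1,2) -> (7,8): empty -> OK
All cells valid: no

Answer: no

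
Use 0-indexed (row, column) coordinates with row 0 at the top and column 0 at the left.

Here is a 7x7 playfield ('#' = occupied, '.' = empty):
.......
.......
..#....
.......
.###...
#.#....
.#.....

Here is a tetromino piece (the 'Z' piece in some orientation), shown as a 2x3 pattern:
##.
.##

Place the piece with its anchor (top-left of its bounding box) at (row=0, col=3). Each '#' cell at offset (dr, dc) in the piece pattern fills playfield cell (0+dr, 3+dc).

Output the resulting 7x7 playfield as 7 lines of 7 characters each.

Fill (0+0,3+0) = (0,3)
Fill (0+0,3+1) = (0,4)
Fill (0+1,3+1) = (1,4)
Fill (0+1,3+2) = (1,5)

Answer: ...##..
....##.
..#....
.......
.###...
#.#....
.#.....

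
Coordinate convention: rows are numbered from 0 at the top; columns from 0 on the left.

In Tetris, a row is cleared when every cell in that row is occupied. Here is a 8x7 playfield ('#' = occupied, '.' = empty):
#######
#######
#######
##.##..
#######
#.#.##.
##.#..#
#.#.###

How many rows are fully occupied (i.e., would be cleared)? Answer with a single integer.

Check each row:
  row 0: 0 empty cells -> FULL (clear)
  row 1: 0 empty cells -> FULL (clear)
  row 2: 0 empty cells -> FULL (clear)
  row 3: 3 empty cells -> not full
  row 4: 0 empty cells -> FULL (clear)
  row 5: 3 empty cells -> not full
  row 6: 3 empty cells -> not full
  row 7: 2 empty cells -> not full
Total rows cleared: 4

Answer: 4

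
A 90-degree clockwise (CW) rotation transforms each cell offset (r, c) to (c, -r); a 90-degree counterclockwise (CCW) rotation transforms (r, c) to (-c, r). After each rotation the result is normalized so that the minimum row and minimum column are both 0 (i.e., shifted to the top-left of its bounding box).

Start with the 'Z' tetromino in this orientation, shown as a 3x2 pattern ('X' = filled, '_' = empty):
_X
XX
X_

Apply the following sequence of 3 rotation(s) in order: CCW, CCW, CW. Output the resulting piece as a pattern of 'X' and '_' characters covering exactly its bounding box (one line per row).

Answer: XX_
_XX

Derivation:
Start:
_X
XX
X_
After rotation 1 (CCW):
XX_
_XX
After rotation 2 (CCW):
_X
XX
X_
After rotation 3 (CW):
XX_
_XX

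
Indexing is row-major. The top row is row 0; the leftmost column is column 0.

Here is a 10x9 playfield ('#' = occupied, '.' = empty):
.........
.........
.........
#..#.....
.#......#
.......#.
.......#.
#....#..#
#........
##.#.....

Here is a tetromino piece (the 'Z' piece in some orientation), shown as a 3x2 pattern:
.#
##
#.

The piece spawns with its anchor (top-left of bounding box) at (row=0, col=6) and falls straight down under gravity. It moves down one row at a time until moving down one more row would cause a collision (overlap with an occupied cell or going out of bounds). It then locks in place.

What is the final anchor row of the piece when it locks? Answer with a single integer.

Answer: 3

Derivation:
Spawn at (row=0, col=6). Try each row:
  row 0: fits
  row 1: fits
  row 2: fits
  row 3: fits
  row 4: blocked -> lock at row 3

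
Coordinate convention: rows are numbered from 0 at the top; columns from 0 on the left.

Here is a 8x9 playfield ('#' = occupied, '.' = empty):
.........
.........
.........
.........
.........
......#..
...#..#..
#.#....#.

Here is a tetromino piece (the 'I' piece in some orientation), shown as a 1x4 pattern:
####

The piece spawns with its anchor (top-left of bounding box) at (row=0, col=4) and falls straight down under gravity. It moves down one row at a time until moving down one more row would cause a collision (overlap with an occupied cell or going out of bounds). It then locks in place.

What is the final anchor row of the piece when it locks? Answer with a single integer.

Spawn at (row=0, col=4). Try each row:
  row 0: fits
  row 1: fits
  row 2: fits
  row 3: fits
  row 4: fits
  row 5: blocked -> lock at row 4

Answer: 4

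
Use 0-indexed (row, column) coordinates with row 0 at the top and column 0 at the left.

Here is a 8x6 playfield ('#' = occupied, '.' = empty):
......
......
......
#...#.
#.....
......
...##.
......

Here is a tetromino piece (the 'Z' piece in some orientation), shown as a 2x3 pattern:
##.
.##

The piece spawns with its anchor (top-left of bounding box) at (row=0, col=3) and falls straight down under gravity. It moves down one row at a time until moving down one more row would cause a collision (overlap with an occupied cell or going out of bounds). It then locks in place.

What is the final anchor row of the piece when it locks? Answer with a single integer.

Spawn at (row=0, col=3). Try each row:
  row 0: fits
  row 1: fits
  row 2: blocked -> lock at row 1

Answer: 1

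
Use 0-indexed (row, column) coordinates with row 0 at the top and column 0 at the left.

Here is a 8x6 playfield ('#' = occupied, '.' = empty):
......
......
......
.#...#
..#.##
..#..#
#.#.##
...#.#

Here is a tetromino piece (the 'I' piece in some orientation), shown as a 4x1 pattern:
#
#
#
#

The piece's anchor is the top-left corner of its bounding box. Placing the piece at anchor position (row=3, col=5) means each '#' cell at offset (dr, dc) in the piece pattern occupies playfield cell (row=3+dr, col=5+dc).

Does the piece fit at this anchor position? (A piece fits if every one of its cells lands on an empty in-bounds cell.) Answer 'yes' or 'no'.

Answer: no

Derivation:
Check each piece cell at anchor (3, 5):
  offset (0,0) -> (3,5): occupied ('#') -> FAIL
  offset (1,0) -> (4,5): occupied ('#') -> FAIL
  offset (2,0) -> (5,5): occupied ('#') -> FAIL
  offset (3,0) -> (6,5): occupied ('#') -> FAIL
All cells valid: no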